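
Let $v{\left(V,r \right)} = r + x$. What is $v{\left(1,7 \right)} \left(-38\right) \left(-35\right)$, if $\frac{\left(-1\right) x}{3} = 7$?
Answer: $-18620$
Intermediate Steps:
$x = -21$ ($x = \left(-3\right) 7 = -21$)
$v{\left(V,r \right)} = -21 + r$ ($v{\left(V,r \right)} = r - 21 = -21 + r$)
$v{\left(1,7 \right)} \left(-38\right) \left(-35\right) = \left(-21 + 7\right) \left(-38\right) \left(-35\right) = \left(-14\right) \left(-38\right) \left(-35\right) = 532 \left(-35\right) = -18620$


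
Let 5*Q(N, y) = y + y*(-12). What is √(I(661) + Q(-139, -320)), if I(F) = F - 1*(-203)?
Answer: 28*√2 ≈ 39.598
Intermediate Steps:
Q(N, y) = -11*y/5 (Q(N, y) = (y + y*(-12))/5 = (y - 12*y)/5 = (-11*y)/5 = -11*y/5)
I(F) = 203 + F (I(F) = F + 203 = 203 + F)
√(I(661) + Q(-139, -320)) = √((203 + 661) - 11/5*(-320)) = √(864 + 704) = √1568 = 28*√2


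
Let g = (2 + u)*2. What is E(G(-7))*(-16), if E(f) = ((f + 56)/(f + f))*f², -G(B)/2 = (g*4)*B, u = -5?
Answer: -752640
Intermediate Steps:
g = -6 (g = (2 - 5)*2 = -3*2 = -6)
G(B) = 48*B (G(B) = -2*(-6*4)*B = -(-48)*B = 48*B)
E(f) = f*(56 + f)/2 (E(f) = ((56 + f)/((2*f)))*f² = ((56 + f)*(1/(2*f)))*f² = ((56 + f)/(2*f))*f² = f*(56 + f)/2)
E(G(-7))*(-16) = ((48*(-7))*(56 + 48*(-7))/2)*(-16) = ((½)*(-336)*(56 - 336))*(-16) = ((½)*(-336)*(-280))*(-16) = 47040*(-16) = -752640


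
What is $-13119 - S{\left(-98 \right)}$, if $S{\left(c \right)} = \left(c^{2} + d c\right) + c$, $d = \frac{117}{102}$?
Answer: $- \frac{382714}{17} \approx -22513.0$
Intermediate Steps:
$d = \frac{39}{34}$ ($d = 117 \cdot \frac{1}{102} = \frac{39}{34} \approx 1.1471$)
$S{\left(c \right)} = c^{2} + \frac{73 c}{34}$ ($S{\left(c \right)} = \left(c^{2} + \frac{39 c}{34}\right) + c = c^{2} + \frac{73 c}{34}$)
$-13119 - S{\left(-98 \right)} = -13119 - \frac{1}{34} \left(-98\right) \left(73 + 34 \left(-98\right)\right) = -13119 - \frac{1}{34} \left(-98\right) \left(73 - 3332\right) = -13119 - \frac{1}{34} \left(-98\right) \left(-3259\right) = -13119 - \frac{159691}{17} = - \frac{382714}{17}$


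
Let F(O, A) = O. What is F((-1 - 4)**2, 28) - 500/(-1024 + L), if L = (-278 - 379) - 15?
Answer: 10725/424 ≈ 25.295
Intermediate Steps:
L = -672 (L = -657 - 15 = -672)
F((-1 - 4)**2, 28) - 500/(-1024 + L) = (-1 - 4)**2 - 500/(-1024 - 672) = (-5)**2 - 500/(-1696) = 25 - 500*(-1/1696) = 25 + 125/424 = 10725/424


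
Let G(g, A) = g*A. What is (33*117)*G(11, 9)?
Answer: 382239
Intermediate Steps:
G(g, A) = A*g
(33*117)*G(11, 9) = (33*117)*(9*11) = 3861*99 = 382239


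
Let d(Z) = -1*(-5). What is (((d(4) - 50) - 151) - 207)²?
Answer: 162409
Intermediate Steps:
d(Z) = 5
(((d(4) - 50) - 151) - 207)² = (((5 - 50) - 151) - 207)² = ((-45 - 151) - 207)² = (-196 - 207)² = (-403)² = 162409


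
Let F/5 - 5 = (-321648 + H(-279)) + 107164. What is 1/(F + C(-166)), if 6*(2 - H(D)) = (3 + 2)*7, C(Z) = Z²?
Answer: -6/6269149 ≈ -9.5707e-7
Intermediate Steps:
H(D) = -23/6 (H(D) = 2 - (3 + 2)*7/6 = 2 - 5*7/6 = 2 - ⅙*35 = 2 - 35/6 = -23/6)
F = -6434485/6 (F = 25 + 5*((-321648 - 23/6) + 107164) = 25 + 5*(-1929911/6 + 107164) = 25 + 5*(-1286927/6) = 25 - 6434635/6 = -6434485/6 ≈ -1.0724e+6)
1/(F + C(-166)) = 1/(-6434485/6 + (-166)²) = 1/(-6434485/6 + 27556) = 1/(-6269149/6) = -6/6269149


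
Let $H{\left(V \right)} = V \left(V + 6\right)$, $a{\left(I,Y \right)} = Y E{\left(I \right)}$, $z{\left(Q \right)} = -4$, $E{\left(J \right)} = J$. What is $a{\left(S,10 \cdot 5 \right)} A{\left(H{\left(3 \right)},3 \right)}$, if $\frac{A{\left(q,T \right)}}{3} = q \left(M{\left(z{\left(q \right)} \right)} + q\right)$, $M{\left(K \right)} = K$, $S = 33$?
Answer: $3073950$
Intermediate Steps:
$a{\left(I,Y \right)} = I Y$ ($a{\left(I,Y \right)} = Y I = I Y$)
$H{\left(V \right)} = V \left(6 + V\right)$
$A{\left(q,T \right)} = 3 q \left(-4 + q\right)$
$a{\left(S,10 \cdot 5 \right)} A{\left(H{\left(3 \right)},3 \right)} = 33 \cdot 10 \cdot 5 \cdot 3 \cdot 3 \left(6 + 3\right) \left(-4 + 3 \left(6 + 3\right)\right) = 33 \cdot 50 \cdot 3 \cdot 3 \cdot 9 \left(-4 + 3 \cdot 9\right) = 1650 \cdot 3 \cdot 27 \left(-4 + 27\right) = 1650 \cdot 3 \cdot 27 \cdot 23 = 1650 \cdot 1863 = 3073950$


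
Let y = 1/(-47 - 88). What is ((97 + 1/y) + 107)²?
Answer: 4761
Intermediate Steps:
y = -1/135 (y = 1/(-135) = -1/135 ≈ -0.0074074)
((97 + 1/y) + 107)² = ((97 + 1/(-1/135)) + 107)² = ((97 - 135) + 107)² = (-38 + 107)² = 69² = 4761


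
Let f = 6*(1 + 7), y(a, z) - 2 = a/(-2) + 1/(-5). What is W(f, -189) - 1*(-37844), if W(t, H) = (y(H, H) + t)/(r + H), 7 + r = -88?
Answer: 107475517/2840 ≈ 37844.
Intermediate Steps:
y(a, z) = 9/5 - a/2 (y(a, z) = 2 + (a/(-2) + 1/(-5)) = 2 + (a*(-½) + 1*(-⅕)) = 2 + (-a/2 - ⅕) = 2 + (-⅕ - a/2) = 9/5 - a/2)
r = -95 (r = -7 - 88 = -95)
f = 48 (f = 6*8 = 48)
W(t, H) = (9/5 + t - H/2)/(-95 + H) (W(t, H) = ((9/5 - H/2) + t)/(-95 + H) = (9/5 + t - H/2)/(-95 + H))
W(f, -189) - 1*(-37844) = (9/5 + 48 - ½*(-189))/(-95 - 189) - 1*(-37844) = (9/5 + 48 + 189/2)/(-284) + 37844 = -1/284*1443/10 + 37844 = -1443/2840 + 37844 = 107475517/2840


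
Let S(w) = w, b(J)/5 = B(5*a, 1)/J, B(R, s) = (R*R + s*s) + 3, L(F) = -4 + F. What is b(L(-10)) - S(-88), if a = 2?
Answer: 356/7 ≈ 50.857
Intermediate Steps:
B(R, s) = 3 + R² + s² (B(R, s) = (R² + s²) + 3 = 3 + R² + s²)
b(J) = 520/J (b(J) = 5*((3 + (5*2)² + 1²)/J) = 5*((3 + 10² + 1)/J) = 5*((3 + 100 + 1)/J) = 5*(104/J) = 520/J)
b(L(-10)) - S(-88) = 520/(-4 - 10) - 1*(-88) = 520/(-14) + 88 = 520*(-1/14) + 88 = -260/7 + 88 = 356/7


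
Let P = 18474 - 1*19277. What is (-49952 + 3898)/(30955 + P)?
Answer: -23027/15076 ≈ -1.5274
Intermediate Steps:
P = -803 (P = 18474 - 19277 = -803)
(-49952 + 3898)/(30955 + P) = (-49952 + 3898)/(30955 - 803) = -46054/30152 = -46054*1/30152 = -23027/15076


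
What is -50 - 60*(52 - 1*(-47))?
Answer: -5990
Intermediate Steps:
-50 - 60*(52 - 1*(-47)) = -50 - 60*(52 + 47) = -50 - 60*99 = -50 - 5940 = -5990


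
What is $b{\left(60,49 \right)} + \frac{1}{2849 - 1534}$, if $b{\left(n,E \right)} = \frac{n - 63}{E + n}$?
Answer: $- \frac{3836}{143335} \approx -0.026762$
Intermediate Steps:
$b{\left(n,E \right)} = \frac{-63 + n}{E + n}$
$b{\left(60,49 \right)} + \frac{1}{2849 - 1534} = \frac{-63 + 60}{49 + 60} + \frac{1}{2849 - 1534} = \frac{1}{109} \left(-3\right) + \frac{1}{1315} = - \frac{3}{109} + \frac{1}{1315} = - \frac{3836}{143335}$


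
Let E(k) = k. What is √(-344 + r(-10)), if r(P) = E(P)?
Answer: I*√354 ≈ 18.815*I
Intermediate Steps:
r(P) = P
√(-344 + r(-10)) = √(-344 - 10) = √(-354) = I*√354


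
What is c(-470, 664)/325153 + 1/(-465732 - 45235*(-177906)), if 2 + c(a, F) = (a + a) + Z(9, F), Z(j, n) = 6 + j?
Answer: -84268095834401/29557739234700606 ≈ -0.0028510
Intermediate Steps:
c(a, F) = 13 + 2*a (c(a, F) = -2 + ((a + a) + (6 + 9)) = -2 + (2*a + 15) = -2 + (15 + 2*a) = 13 + 2*a)
c(-470, 664)/325153 + 1/(-465732 - 45235*(-177906)) = (13 + 2*(-470))/325153 + 1/(-465732 - 45235*(-177906)) = (13 - 940)*(1/325153) - 1/177906/(-510967) = -927*1/325153 - 1/510967*(-1/177906) = -927/325153 + 1/90904095102 = -84268095834401/29557739234700606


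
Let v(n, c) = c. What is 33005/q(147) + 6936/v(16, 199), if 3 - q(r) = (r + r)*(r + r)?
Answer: 592931293/17200167 ≈ 34.472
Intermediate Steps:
q(r) = 3 - 4*r² (q(r) = 3 - (r + r)*(r + r) = 3 - 2*r*2*r = 3 - 4*r²)
33005/q(147) + 6936/v(16, 199) = 33005/(3 - 4*147²) + 6936/199 = 33005/(3 - 4*21609) + 6936*(1/199) = 33005/(3 - 86436) + 6936/199 = 33005/(-86433) + 6936/199 = 33005*(-1/86433) + 6936/199 = -33005/86433 + 6936/199 = 592931293/17200167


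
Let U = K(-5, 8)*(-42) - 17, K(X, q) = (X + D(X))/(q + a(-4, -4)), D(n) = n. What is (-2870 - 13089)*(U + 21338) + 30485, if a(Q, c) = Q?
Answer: -341907049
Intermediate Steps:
K(X, q) = 2*X/(-4 + q) (K(X, q) = (X + X)/(q - 4) = (2*X)/(-4 + q) = 2*X/(-4 + q))
U = 88 (U = (2*(-5)/(-4 + 8))*(-42) - 17 = (2*(-5)/4)*(-42) - 17 = (2*(-5)*(¼))*(-42) - 17 = -5/2*(-42) - 17 = 105 - 17 = 88)
(-2870 - 13089)*(U + 21338) + 30485 = (-2870 - 13089)*(88 + 21338) + 30485 = -15959*21426 + 30485 = -341937534 + 30485 = -341907049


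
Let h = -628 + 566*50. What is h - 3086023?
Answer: -3058351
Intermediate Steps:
h = 27672 (h = -628 + 28300 = 27672)
h - 3086023 = 27672 - 3086023 = -3058351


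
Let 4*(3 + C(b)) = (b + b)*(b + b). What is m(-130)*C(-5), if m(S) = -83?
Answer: -1826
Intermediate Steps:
C(b) = -3 + b**2 (C(b) = -3 + ((b + b)*(b + b))/4 = -3 + ((2*b)*(2*b))/4 = -3 + (4*b**2)/4 = -3 + b**2)
m(-130)*C(-5) = -83*(-3 + (-5)**2) = -83*(-3 + 25) = -83*22 = -1826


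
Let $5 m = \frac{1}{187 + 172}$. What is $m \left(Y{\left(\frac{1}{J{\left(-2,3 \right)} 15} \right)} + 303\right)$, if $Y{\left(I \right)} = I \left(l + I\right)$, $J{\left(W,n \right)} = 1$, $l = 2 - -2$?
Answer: $\frac{68236}{403875} \approx 0.16895$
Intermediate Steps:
$l = 4$ ($l = 2 + 2 = 4$)
$Y{\left(I \right)} = I \left(4 + I\right)$
$m = \frac{1}{1795}$ ($m = \frac{1}{5 \left(187 + 172\right)} = \frac{1}{5 \cdot 359} = \frac{1}{5} \cdot \frac{1}{359} = \frac{1}{1795} \approx 0.0005571$)
$m \left(Y{\left(\frac{1}{J{\left(-2,3 \right)} 15} \right)} + 303\right) = \frac{\frac{1}{1 \cdot 15} \left(4 + \frac{1}{1 \cdot 15}\right) + 303}{1795} = \frac{1 \cdot \frac{1}{15} \left(4 + 1 \cdot \frac{1}{15}\right) + 303}{1795} = \frac{\frac{4 + \frac{1}{15}}{15} + 303}{1795} = \frac{\frac{1}{15} \cdot \frac{61}{15} + 303}{1795} = \frac{\frac{61}{225} + 303}{1795} = \frac{1}{1795} \cdot \frac{68236}{225} = \frac{68236}{403875}$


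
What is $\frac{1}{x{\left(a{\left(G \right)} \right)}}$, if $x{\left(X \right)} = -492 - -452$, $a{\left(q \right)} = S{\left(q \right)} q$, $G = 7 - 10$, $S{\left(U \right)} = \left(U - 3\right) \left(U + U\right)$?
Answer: $- \frac{1}{40} \approx -0.025$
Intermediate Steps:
$S{\left(U \right)} = 2 U \left(-3 + U\right)$ ($S{\left(U \right)} = \left(-3 + U\right) 2 U = 2 U \left(-3 + U\right)$)
$G = -3$
$a{\left(q \right)} = 2 q^{2} \left(-3 + q\right)$ ($a{\left(q \right)} = 2 q \left(-3 + q\right) q = 2 q^{2} \left(-3 + q\right)$)
$x{\left(X \right)} = -40$ ($x{\left(X \right)} = -492 + 452 = -40$)
$\frac{1}{x{\left(a{\left(G \right)} \right)}} = \frac{1}{-40} = - \frac{1}{40}$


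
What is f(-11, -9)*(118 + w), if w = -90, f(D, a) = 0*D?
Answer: 0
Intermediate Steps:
f(D, a) = 0
f(-11, -9)*(118 + w) = 0*(118 - 90) = 0*28 = 0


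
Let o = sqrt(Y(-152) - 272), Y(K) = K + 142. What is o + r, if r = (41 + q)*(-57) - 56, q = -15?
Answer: -1538 + I*sqrt(282) ≈ -1538.0 + 16.793*I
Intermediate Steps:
Y(K) = 142 + K
o = I*sqrt(282) (o = sqrt((142 - 152) - 272) = sqrt(-10 - 272) = sqrt(-282) = I*sqrt(282) ≈ 16.793*I)
r = -1538 (r = (41 - 15)*(-57) - 56 = 26*(-57) - 56 = -1482 - 56 = -1538)
o + r = I*sqrt(282) - 1538 = -1538 + I*sqrt(282)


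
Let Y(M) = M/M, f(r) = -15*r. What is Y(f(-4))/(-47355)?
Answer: -1/47355 ≈ -2.1117e-5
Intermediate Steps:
Y(M) = 1
Y(f(-4))/(-47355) = 1/(-47355) = 1*(-1/47355) = -1/47355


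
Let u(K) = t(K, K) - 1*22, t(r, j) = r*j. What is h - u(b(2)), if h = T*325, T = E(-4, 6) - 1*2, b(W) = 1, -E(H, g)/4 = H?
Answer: 4571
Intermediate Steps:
t(r, j) = j*r
E(H, g) = -4*H
u(K) = -22 + K² (u(K) = K*K - 1*22 = K² - 22 = -22 + K²)
T = 14 (T = -4*(-4) - 1*2 = 16 - 2 = 14)
h = 4550 (h = 14*325 = 4550)
h - u(b(2)) = 4550 - (-22 + 1²) = 4550 - (-22 + 1) = 4550 - 1*(-21) = 4550 + 21 = 4571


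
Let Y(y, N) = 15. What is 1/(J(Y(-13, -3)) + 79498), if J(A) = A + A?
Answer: 1/79528 ≈ 1.2574e-5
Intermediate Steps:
J(A) = 2*A
1/(J(Y(-13, -3)) + 79498) = 1/(2*15 + 79498) = 1/(30 + 79498) = 1/79528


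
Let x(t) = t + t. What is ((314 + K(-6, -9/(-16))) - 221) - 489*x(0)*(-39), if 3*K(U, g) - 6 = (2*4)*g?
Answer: 193/2 ≈ 96.500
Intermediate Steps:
x(t) = 2*t
K(U, g) = 2 + 8*g/3 (K(U, g) = 2 + ((2*4)*g)/3 = 2 + (8*g)/3 = 2 + 8*g/3)
((314 + K(-6, -9/(-16))) - 221) - 489*x(0)*(-39) = ((314 + (2 + 8*(-9/(-16))/3)) - 221) - 489*2*0*(-39) = ((314 + (2 + 8*(-9*(-1/16))/3)) - 221) - 0*(-39) = ((314 + (2 + (8/3)*(9/16))) - 221) - 489*0 = ((314 + (2 + 3/2)) - 221) + 0 = ((314 + 7/2) - 221) + 0 = (635/2 - 221) + 0 = 193/2 + 0 = 193/2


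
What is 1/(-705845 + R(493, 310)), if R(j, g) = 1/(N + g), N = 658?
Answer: -968/683257959 ≈ -1.4167e-6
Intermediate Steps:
R(j, g) = 1/(658 + g)
1/(-705845 + R(493, 310)) = 1/(-705845 + 1/(658 + 310)) = 1/(-705845 + 1/968) = 1/(-683257959/968) = -968/683257959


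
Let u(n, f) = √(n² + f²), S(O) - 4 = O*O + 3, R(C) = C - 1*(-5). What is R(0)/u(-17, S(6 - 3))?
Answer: √545/109 ≈ 0.21418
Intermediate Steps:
R(C) = 5 + C (R(C) = C + 5 = 5 + C)
S(O) = 7 + O² (S(O) = 4 + (O*O + 3) = 4 + (O² + 3) = 4 + (3 + O²) = 7 + O²)
u(n, f) = √(f² + n²)
R(0)/u(-17, S(6 - 3)) = (5 + 0)/(√((7 + (6 - 3)²)² + (-17)²)) = 5/(√((7 + 3²)² + 289)) = 5/(√((7 + 9)² + 289)) = 5/(√(16² + 289)) = 5/(√(256 + 289)) = 5/(√545) = 5*(√545/545) = √545/109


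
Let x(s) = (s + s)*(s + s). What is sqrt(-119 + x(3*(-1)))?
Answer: I*sqrt(83) ≈ 9.1104*I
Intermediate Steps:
x(s) = 4*s**2 (x(s) = (2*s)*(2*s) = 4*s**2)
sqrt(-119 + x(3*(-1))) = sqrt(-119 + 4*(3*(-1))**2) = sqrt(-119 + 4*(-3)**2) = sqrt(-119 + 4*9) = sqrt(-119 + 36) = sqrt(-83) = I*sqrt(83)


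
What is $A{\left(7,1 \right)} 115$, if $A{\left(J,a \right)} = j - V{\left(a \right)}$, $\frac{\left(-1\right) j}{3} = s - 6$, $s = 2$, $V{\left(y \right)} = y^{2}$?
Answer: $1265$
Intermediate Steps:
$j = 12$ ($j = - 3 \left(2 - 6\right) = \left(-3\right) \left(-4\right) = 12$)
$A{\left(J,a \right)} = 12 - a^{2}$
$A{\left(7,1 \right)} 115 = \left(12 - 1^{2}\right) 115 = \left(12 - 1\right) 115 = 11 \cdot 115 = 1265$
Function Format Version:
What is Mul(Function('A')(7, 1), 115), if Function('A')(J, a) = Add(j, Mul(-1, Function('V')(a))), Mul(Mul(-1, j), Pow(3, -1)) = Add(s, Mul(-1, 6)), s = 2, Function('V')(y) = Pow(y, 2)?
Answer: 1265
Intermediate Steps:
j = 12 (j = Mul(-3, Add(2, Mul(-1, 6))) = Mul(-3, Add(2, -6)) = Mul(-3, -4) = 12)
Function('A')(J, a) = Add(12, Mul(-1, Pow(a, 2)))
Mul(Function('A')(7, 1), 115) = Mul(Add(12, Mul(-1, Pow(1, 2))), 115) = Mul(Add(12, Mul(-1, 1)), 115) = Mul(Add(12, -1), 115) = Mul(11, 115) = 1265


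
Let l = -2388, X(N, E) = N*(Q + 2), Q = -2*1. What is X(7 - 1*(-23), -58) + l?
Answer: -2388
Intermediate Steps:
Q = -2
X(N, E) = 0 (X(N, E) = N*(-2 + 2) = N*0 = 0)
X(7 - 1*(-23), -58) + l = 0 - 2388 = -2388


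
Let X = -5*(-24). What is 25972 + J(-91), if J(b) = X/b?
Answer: 2363332/91 ≈ 25971.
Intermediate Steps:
X = 120
J(b) = 120/b
25972 + J(-91) = 25972 + 120/(-91) = 25972 + 120*(-1/91) = 25972 - 120/91 = 2363332/91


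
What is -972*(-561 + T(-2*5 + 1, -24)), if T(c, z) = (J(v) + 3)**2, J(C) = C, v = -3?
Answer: 545292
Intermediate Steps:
T(c, z) = 0 (T(c, z) = (-3 + 3)**2 = 0**2 = 0)
-972*(-561 + T(-2*5 + 1, -24)) = -972*(-561 + 0) = -972*(-561) = 545292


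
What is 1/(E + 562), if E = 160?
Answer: 1/722 ≈ 0.0013850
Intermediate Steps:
1/(E + 562) = 1/(160 + 562) = 1/722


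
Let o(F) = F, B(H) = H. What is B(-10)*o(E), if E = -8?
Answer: 80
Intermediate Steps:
B(-10)*o(E) = -10*(-8) = 80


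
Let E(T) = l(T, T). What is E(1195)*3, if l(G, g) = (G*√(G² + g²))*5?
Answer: 21420375*√2 ≈ 3.0293e+7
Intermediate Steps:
l(G, g) = 5*G*√(G² + g²)
E(T) = 5*T*√2*√(T²) (E(T) = 5*T*√(T² + T²) = 5*T*√(2*T²) = 5*T*(√2*√(T²)) = 5*T*√2*√(T²))
E(1195)*3 = (5*1195*√2*√(1195²))*3 = (5*1195*√2*√1428025)*3 = (5*1195*√2*1195)*3 = (7140125*√2)*3 = 21420375*√2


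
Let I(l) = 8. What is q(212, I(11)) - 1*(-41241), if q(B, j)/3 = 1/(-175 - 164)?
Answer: 4660232/113 ≈ 41241.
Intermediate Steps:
q(B, j) = -1/113 (q(B, j) = 3/(-175 - 164) = 3/(-339) = 3*(-1/339) = -1/113)
q(212, I(11)) - 1*(-41241) = -1/113 - 1*(-41241) = -1/113 + 41241 = 4660232/113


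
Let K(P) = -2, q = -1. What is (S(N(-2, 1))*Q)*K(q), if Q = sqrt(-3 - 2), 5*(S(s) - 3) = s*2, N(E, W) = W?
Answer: -34*I*sqrt(5)/5 ≈ -15.205*I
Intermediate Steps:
S(s) = 3 + 2*s/5 (S(s) = 3 + (s*2)/5 = 3 + (2*s)/5 = 3 + 2*s/5)
Q = I*sqrt(5) (Q = sqrt(-5) = I*sqrt(5) ≈ 2.2361*I)
(S(N(-2, 1))*Q)*K(q) = ((3 + (2/5)*1)*(I*sqrt(5)))*(-2) = ((3 + 2/5)*(I*sqrt(5)))*(-2) = (17*(I*sqrt(5))/5)*(-2) = (17*I*sqrt(5)/5)*(-2) = -34*I*sqrt(5)/5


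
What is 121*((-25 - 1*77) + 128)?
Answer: 3146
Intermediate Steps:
121*((-25 - 1*77) + 128) = 121*((-25 - 77) + 128) = 121*(-102 + 128) = 121*26 = 3146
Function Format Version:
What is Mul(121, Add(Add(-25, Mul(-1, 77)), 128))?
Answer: 3146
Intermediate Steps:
Mul(121, Add(Add(-25, Mul(-1, 77)), 128)) = Mul(121, Add(Add(-25, -77), 128)) = Mul(121, Add(-102, 128)) = Mul(121, 26) = 3146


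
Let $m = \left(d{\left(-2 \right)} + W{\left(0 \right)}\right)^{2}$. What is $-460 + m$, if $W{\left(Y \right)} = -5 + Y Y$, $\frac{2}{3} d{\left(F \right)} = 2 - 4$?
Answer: $-396$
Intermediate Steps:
$d{\left(F \right)} = -3$ ($d{\left(F \right)} = \frac{3 \left(2 - 4\right)}{2} = \frac{3}{2} \left(-2\right) = -3$)
$W{\left(Y \right)} = -5 + Y^{2}$
$m = 64$ ($m = \left(-3 - \left(5 - 0^{2}\right)\right)^{2} = \left(-3 + \left(-5 + 0\right)\right)^{2} = \left(-3 - 5\right)^{2} = \left(-8\right)^{2} = 64$)
$-460 + m = -460 + 64 = -396$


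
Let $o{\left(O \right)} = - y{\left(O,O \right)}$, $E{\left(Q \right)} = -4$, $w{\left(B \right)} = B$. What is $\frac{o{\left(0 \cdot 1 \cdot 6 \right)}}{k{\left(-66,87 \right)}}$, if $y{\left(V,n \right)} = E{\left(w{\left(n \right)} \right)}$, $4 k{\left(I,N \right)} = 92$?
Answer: $\frac{4}{23} \approx 0.17391$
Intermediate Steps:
$k{\left(I,N \right)} = 23$ ($k{\left(I,N \right)} = \frac{1}{4} \cdot 92 = 23$)
$y{\left(V,n \right)} = -4$
$o{\left(O \right)} = 4$ ($o{\left(O \right)} = \left(-1\right) \left(-4\right) = 4$)
$\frac{o{\left(0 \cdot 1 \cdot 6 \right)}}{k{\left(-66,87 \right)}} = \frac{4}{23}$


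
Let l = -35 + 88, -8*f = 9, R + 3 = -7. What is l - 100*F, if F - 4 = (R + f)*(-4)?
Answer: -4797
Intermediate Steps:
R = -10 (R = -3 - 7 = -10)
f = -9/8 (f = -1/8*9 = -9/8 ≈ -1.1250)
F = 97/2 (F = 4 + (-10 - 9/8)*(-4) = 4 - 89/8*(-4) = 4 + 89/2 = 97/2 ≈ 48.500)
l = 53
l - 100*F = 53 - 100*97/2 = 53 - 4850 = -4797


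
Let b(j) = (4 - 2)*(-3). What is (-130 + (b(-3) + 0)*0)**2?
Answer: 16900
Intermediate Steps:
b(j) = -6 (b(j) = 2*(-3) = -6)
(-130 + (b(-3) + 0)*0)**2 = (-130 + (-6 + 0)*0)**2 = (-130 - 6*0)**2 = (-130 + 0)**2 = (-130)**2 = 16900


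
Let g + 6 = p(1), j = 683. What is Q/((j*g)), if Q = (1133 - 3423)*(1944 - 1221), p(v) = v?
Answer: 331134/683 ≈ 484.82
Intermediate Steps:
g = -5 (g = -6 + 1 = -5)
Q = -1655670 (Q = -2290*723 = -1655670)
Q/((j*g)) = -1655670/(683*(-5)) = -1655670/(-3415) = -1655670*(-1/3415) = 331134/683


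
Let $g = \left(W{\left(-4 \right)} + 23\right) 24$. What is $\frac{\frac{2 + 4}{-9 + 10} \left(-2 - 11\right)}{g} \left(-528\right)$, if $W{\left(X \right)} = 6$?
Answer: $\frac{1716}{29} \approx 59.172$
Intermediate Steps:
$g = 696$ ($g = \left(6 + 23\right) 24 = 29 \cdot 24 = 696$)
$\frac{\frac{2 + 4}{-9 + 10} \left(-2 - 11\right)}{g} \left(-528\right) = \frac{\frac{2 + 4}{-9 + 10} \left(-2 - 11\right)}{696} \left(-528\right) = \frac{6}{1} \left(-13\right) \frac{1}{696} \left(-528\right) = 6 \cdot 1 \left(-13\right) \frac{1}{696} \left(-528\right) = 6 \left(-13\right) \frac{1}{696} \left(-528\right) = \left(-78\right) \frac{1}{696} \left(-528\right) = \left(- \frac{13}{116}\right) \left(-528\right) = \frac{1716}{29}$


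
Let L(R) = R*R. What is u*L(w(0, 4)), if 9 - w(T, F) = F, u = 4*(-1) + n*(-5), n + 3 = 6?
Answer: -475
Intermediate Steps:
n = 3 (n = -3 + 6 = 3)
u = -19 (u = 4*(-1) + 3*(-5) = -4 - 15 = -19)
w(T, F) = 9 - F
L(R) = R²
u*L(w(0, 4)) = -19*(9 - 1*4)² = -19*(9 - 4)² = -19*5² = -19*25 = -475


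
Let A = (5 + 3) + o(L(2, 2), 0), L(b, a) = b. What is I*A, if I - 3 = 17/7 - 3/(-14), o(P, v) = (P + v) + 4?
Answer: 79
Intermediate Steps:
o(P, v) = 4 + P + v
A = 14 (A = (5 + 3) + (4 + 2 + 0) = 8 + 6 = 14)
I = 79/14 (I = 3 + (17/7 - 3/(-14)) = 3 + (17*(⅐) - 3*(-1/14)) = 3 + (17/7 + 3/14) = 3 + 37/14 = 79/14 ≈ 5.6429)
I*A = (79/14)*14 = 79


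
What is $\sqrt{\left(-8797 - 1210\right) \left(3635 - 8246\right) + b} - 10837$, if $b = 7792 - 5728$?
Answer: $-10837 + 51 \sqrt{17741} \approx -4044.0$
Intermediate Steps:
$b = 2064$ ($b = 7792 - 5728 = 2064$)
$\sqrt{\left(-8797 - 1210\right) \left(3635 - 8246\right) + b} - 10837 = \sqrt{\left(-8797 - 1210\right) \left(3635 - 8246\right) + 2064} - 10837 = \sqrt{\left(-10007\right) \left(-4611\right) + 2064} - 10837 = \sqrt{46142277 + 2064} - 10837 = \sqrt{46144341} - 10837 = 51 \sqrt{17741} - 10837 = -10837 + 51 \sqrt{17741}$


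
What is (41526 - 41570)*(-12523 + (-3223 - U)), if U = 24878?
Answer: 1787456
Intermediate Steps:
(41526 - 41570)*(-12523 + (-3223 - U)) = (41526 - 41570)*(-12523 + (-3223 - 1*24878)) = -44*(-12523 + (-3223 - 24878)) = -44*(-12523 - 28101) = -44*(-40624) = 1787456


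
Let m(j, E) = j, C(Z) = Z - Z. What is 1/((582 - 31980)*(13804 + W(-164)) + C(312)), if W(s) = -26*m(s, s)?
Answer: -1/567299064 ≈ -1.7627e-9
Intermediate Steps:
C(Z) = 0
W(s) = -26*s
1/((582 - 31980)*(13804 + W(-164)) + C(312)) = 1/((582 - 31980)*(13804 - 26*(-164)) + 0) = 1/(-31398*(13804 + 4264) + 0) = 1/(-31398*18068 + 0) = 1/(-567299064 + 0) = 1/(-567299064) = -1/567299064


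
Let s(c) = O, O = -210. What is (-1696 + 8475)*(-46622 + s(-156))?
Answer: -317474128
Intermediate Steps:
s(c) = -210
(-1696 + 8475)*(-46622 + s(-156)) = (-1696 + 8475)*(-46622 - 210) = 6779*(-46832) = -317474128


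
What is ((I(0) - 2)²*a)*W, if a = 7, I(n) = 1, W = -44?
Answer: -308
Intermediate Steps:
((I(0) - 2)²*a)*W = ((1 - 2)²*7)*(-44) = ((-1)²*7)*(-44) = (1*7)*(-44) = 7*(-44) = -308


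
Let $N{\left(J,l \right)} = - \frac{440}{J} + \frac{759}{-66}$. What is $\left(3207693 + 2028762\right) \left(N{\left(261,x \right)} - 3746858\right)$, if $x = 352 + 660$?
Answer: $- \frac{3413936089833115}{174} \approx -1.962 \cdot 10^{13}$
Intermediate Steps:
$x = 1012$
$N{\left(J,l \right)} = - \frac{23}{2} - \frac{440}{J}$ ($N{\left(J,l \right)} = - \frac{440}{J} + 759 \left(- \frac{1}{66}\right) = - \frac{440}{J} - \frac{23}{2} = - \frac{23}{2} - \frac{440}{J}$)
$\left(3207693 + 2028762\right) \left(N{\left(261,x \right)} - 3746858\right) = \left(3207693 + 2028762\right) \left(\left(- \frac{23}{2} - \frac{440}{261}\right) - 3746858\right) = 5236455 \left(\left(- \frac{23}{2} - \frac{440}{261}\right) - 3746858\right) = 5236455 \left(- \frac{6883}{522} - 3746858\right) = 5236455 \left(- \frac{1955866759}{522}\right) = - \frac{3413936089833115}{174}$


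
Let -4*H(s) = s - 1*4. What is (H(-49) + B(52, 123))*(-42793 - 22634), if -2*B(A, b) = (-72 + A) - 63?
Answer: -14328513/4 ≈ -3.5821e+6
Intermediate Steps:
H(s) = 1 - s/4 (H(s) = -(s - 1*4)/4 = -(s - 4)/4 = -(-4 + s)/4 = 1 - s/4)
B(A, b) = 135/2 - A/2 (B(A, b) = -((-72 + A) - 63)/2 = -(-135 + A)/2 = 135/2 - A/2)
(H(-49) + B(52, 123))*(-42793 - 22634) = ((1 - 1/4*(-49)) + (135/2 - 1/2*52))*(-42793 - 22634) = ((1 + 49/4) + (135/2 - 26))*(-65427) = (53/4 + 83/2)*(-65427) = (219/4)*(-65427) = -14328513/4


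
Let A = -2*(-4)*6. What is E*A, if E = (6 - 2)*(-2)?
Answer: -384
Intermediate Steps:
E = -8 (E = 4*(-2) = -8)
A = 48 (A = 8*6 = 48)
E*A = -8*48 = -384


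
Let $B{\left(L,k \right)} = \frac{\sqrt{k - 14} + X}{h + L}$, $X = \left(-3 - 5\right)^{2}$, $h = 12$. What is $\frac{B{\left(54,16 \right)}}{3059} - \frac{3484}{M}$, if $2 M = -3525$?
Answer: $\frac{78167944}{39537575} + \frac{\sqrt{2}}{201894} \approx 1.9771$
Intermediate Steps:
$M = - \frac{3525}{2}$ ($M = \frac{1}{2} \left(-3525\right) = - \frac{3525}{2} \approx -1762.5$)
$X = 64$ ($X = \left(-8\right)^{2} = 64$)
$B{\left(L,k \right)} = \frac{64 + \sqrt{-14 + k}}{12 + L}$ ($B{\left(L,k \right)} = \frac{\sqrt{k - 14} + 64}{12 + L} = \frac{\sqrt{-14 + k} + 64}{12 + L} = \frac{64 + \sqrt{-14 + k}}{12 + L}$)
$\frac{B{\left(54,16 \right)}}{3059} - \frac{3484}{M} = \frac{\frac{1}{12 + 54} \left(64 + \sqrt{-14 + 16}\right)}{3059} - \frac{3484}{- \frac{3525}{2}} = \frac{64 + \sqrt{2}}{66} \cdot \frac{1}{3059} - - \frac{6968}{3525} = \frac{64 + \sqrt{2}}{66} \cdot \frac{1}{3059} + \frac{6968}{3525} = \left(\frac{32}{33} + \frac{\sqrt{2}}{66}\right) \frac{1}{3059} + \frac{6968}{3525} = \left(\frac{32}{100947} + \frac{\sqrt{2}}{201894}\right) + \frac{6968}{3525} = \frac{78167944}{39537575} + \frac{\sqrt{2}}{201894}$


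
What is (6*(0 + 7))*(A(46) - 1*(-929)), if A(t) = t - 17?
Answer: 40236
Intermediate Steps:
A(t) = -17 + t
(6*(0 + 7))*(A(46) - 1*(-929)) = (6*(0 + 7))*((-17 + 46) - 1*(-929)) = (6*7)*(29 + 929) = 42*958 = 40236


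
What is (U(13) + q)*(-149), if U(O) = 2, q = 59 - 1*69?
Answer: 1192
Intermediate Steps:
q = -10 (q = 59 - 69 = -10)
(U(13) + q)*(-149) = (2 - 10)*(-149) = -8*(-149) = 1192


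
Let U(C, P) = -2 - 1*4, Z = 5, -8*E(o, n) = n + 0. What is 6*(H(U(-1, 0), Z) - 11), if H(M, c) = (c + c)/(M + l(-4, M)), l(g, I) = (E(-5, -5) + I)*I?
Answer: -446/7 ≈ -63.714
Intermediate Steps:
E(o, n) = -n/8 (E(o, n) = -(n + 0)/8 = -n/8)
U(C, P) = -6 (U(C, P) = -2 - 4 = -6)
l(g, I) = I*(5/8 + I) (l(g, I) = (-1/8*(-5) + I)*I = (5/8 + I)*I = I*(5/8 + I))
H(M, c) = 2*c/(M + M*(5 + 8*M)/8) (H(M, c) = (c + c)/(M + M*(5 + 8*M)/8) = (2*c)/(M + M*(5 + 8*M)/8) = 2*c/(M + M*(5 + 8*M)/8))
6*(H(U(-1, 0), Z) - 11) = 6*(16*5/(-6*(13 + 8*(-6))) - 11) = 6*(16*5*(-1/6)/(13 - 48) - 11) = 6*(16*5*(-1/6)/(-35) - 11) = 6*(16*5*(-1/6)*(-1/35) - 11) = 6*(8/21 - 11) = 6*(-223/21) = -446/7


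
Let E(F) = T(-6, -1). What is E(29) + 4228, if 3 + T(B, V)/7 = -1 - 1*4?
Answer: 4172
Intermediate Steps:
T(B, V) = -56 (T(B, V) = -21 + 7*(-1 - 1*4) = -21 + 7*(-1 - 4) = -21 + 7*(-5) = -21 - 35 = -56)
E(F) = -56
E(29) + 4228 = -56 + 4228 = 4172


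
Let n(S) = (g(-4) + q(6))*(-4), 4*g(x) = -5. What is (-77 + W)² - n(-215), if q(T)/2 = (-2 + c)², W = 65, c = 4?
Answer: 171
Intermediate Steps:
q(T) = 8 (q(T) = 2*(-2 + 4)² = 2*2² = 2*4 = 8)
g(x) = -5/4 (g(x) = (¼)*(-5) = -5/4)
n(S) = -27 (n(S) = (-5/4 + 8)*(-4) = (27/4)*(-4) = -27)
(-77 + W)² - n(-215) = (-77 + 65)² - 1*(-27) = (-12)² + 27 = 144 + 27 = 171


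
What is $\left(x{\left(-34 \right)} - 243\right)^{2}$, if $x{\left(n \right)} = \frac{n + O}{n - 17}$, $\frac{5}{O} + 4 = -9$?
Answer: $\frac{2868030916}{48841} \approx 58722.0$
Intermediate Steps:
$O = - \frac{5}{13}$ ($O = \frac{5}{-4 - 9} = \frac{5}{-13} = 5 \left(- \frac{1}{13}\right) = - \frac{5}{13} \approx -0.38462$)
$x{\left(n \right)} = \frac{- \frac{5}{13} + n}{-17 + n}$ ($x{\left(n \right)} = \frac{n - \frac{5}{13}}{n - 17} = \frac{- \frac{5}{13} + n}{-17 + n}$)
$\left(x{\left(-34 \right)} - 243\right)^{2} = \left(\frac{- \frac{5}{13} - 34}{-17 - 34} - 243\right)^{2} = \left(\frac{1}{-51} \left(- \frac{447}{13}\right) - 243\right)^{2} = \left(\left(- \frac{1}{51}\right) \left(- \frac{447}{13}\right) - 243\right)^{2} = \left(\frac{149}{221} - 243\right)^{2} = \left(- \frac{53554}{221}\right)^{2} = \frac{2868030916}{48841}$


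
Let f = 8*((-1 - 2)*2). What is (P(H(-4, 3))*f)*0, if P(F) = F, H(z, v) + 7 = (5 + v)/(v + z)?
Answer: 0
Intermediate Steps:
H(z, v) = -7 + (5 + v)/(v + z)
f = -48 (f = 8*(-3*2) = 8*(-6) = -48)
(P(H(-4, 3))*f)*0 = (((5 - 7*(-4) - 6*3)/(3 - 4))*(-48))*0 = (((5 + 28 - 18)/(-1))*(-48))*0 = (-1*15*(-48))*0 = -15*(-48)*0 = 720*0 = 0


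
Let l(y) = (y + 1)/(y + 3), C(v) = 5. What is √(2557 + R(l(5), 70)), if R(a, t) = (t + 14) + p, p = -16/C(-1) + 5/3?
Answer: 14*√3030/15 ≈ 51.376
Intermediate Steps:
l(y) = (1 + y)/(3 + y)
p = -23/15 (p = -16/5 + 5/3 = -23/15 ≈ -1.5333)
R(a, t) = 187/15 + t (R(a, t) = (t + 14) - 23/15 = (14 + t) - 23/15 = 187/15 + t)
√(2557 + R(l(5), 70)) = √(2557 + (187/15 + 70)) = √(2557 + 1237/15) = √(39592/15) = 14*√3030/15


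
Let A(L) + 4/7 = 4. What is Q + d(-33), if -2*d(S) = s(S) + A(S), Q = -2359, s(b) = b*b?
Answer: -40673/14 ≈ -2905.2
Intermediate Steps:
s(b) = b²
A(L) = 24/7 (A(L) = -4/7 + 4 = 24/7)
d(S) = -12/7 - S²/2 (d(S) = -(S² + 24/7)/2 = -(24/7 + S²)/2 = -12/7 - S²/2)
Q + d(-33) = -2359 + (-12/7 - ½*(-33)²) = -2359 + (-12/7 - ½*1089) = -2359 + (-12/7 - 1089/2) = -2359 - 7647/14 = -40673/14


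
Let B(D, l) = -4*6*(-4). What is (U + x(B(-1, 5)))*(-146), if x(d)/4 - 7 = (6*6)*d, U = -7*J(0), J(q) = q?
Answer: -2022392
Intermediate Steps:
B(D, l) = 96 (B(D, l) = -24*(-4) = 96)
U = 0 (U = -7*0 = 0)
x(d) = 28 + 144*d (x(d) = 28 + 4*((6*6)*d) = 28 + 4*(36*d) = 28 + 144*d)
(U + x(B(-1, 5)))*(-146) = (0 + (28 + 144*96))*(-146) = (0 + (28 + 13824))*(-146) = (0 + 13852)*(-146) = 13852*(-146) = -2022392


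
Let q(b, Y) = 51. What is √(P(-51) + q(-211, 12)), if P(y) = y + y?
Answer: I*√51 ≈ 7.1414*I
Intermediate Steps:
P(y) = 2*y
√(P(-51) + q(-211, 12)) = √(2*(-51) + 51) = √(-102 + 51) = √(-51) = I*√51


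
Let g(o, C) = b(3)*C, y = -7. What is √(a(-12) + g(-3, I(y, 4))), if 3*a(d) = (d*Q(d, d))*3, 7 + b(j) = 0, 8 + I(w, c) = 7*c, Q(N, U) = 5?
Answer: 10*I*√2 ≈ 14.142*I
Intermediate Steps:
I(w, c) = -8 + 7*c
b(j) = -7 (b(j) = -7 + 0 = -7)
g(o, C) = -7*C
a(d) = 5*d (a(d) = ((d*5)*3)/3 = ((5*d)*3)/3 = (15*d)/3 = 5*d)
√(a(-12) + g(-3, I(y, 4))) = √(5*(-12) - 7*(-8 + 7*4)) = √(-60 - 7*(-8 + 28)) = √(-60 - 7*20) = √(-60 - 140) = √(-200) = 10*I*√2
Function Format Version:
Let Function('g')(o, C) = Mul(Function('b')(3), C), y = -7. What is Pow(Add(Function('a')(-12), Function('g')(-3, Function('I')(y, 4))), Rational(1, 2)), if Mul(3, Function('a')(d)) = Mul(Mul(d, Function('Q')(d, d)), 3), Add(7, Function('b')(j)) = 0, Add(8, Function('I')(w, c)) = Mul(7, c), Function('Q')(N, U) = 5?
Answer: Mul(10, I, Pow(2, Rational(1, 2))) ≈ Mul(14.142, I)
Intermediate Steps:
Function('I')(w, c) = Add(-8, Mul(7, c))
Function('b')(j) = -7 (Function('b')(j) = Add(-7, 0) = -7)
Function('g')(o, C) = Mul(-7, C)
Function('a')(d) = Mul(5, d) (Function('a')(d) = Mul(Rational(1, 3), Mul(Mul(d, 5), 3)) = Mul(Rational(1, 3), Mul(Mul(5, d), 3)) = Mul(Rational(1, 3), Mul(15, d)) = Mul(5, d))
Pow(Add(Function('a')(-12), Function('g')(-3, Function('I')(y, 4))), Rational(1, 2)) = Pow(Add(Mul(5, -12), Mul(-7, Add(-8, Mul(7, 4)))), Rational(1, 2)) = Pow(Add(-60, Mul(-7, Add(-8, 28))), Rational(1, 2)) = Pow(Add(-60, Mul(-7, 20)), Rational(1, 2)) = Pow(Add(-60, -140), Rational(1, 2)) = Pow(-200, Rational(1, 2)) = Mul(10, I, Pow(2, Rational(1, 2)))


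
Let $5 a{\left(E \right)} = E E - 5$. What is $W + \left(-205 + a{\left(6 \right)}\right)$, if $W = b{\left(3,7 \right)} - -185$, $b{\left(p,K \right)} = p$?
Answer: $- \frac{54}{5} \approx -10.8$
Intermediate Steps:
$a{\left(E \right)} = -1 + \frac{E^{2}}{5}$ ($a{\left(E \right)} = \frac{E E - 5}{5} = \frac{E^{2} - 5}{5} = \frac{-5 + E^{2}}{5} = -1 + \frac{E^{2}}{5}$)
$W = 188$ ($W = 3 - -185 = 3 + 185 = 188$)
$W + \left(-205 + a{\left(6 \right)}\right) = 188 - \left(206 - \frac{36}{5}\right) = 188 + \left(-205 + \left(-1 + \frac{1}{5} \cdot 36\right)\right) = 188 + \left(-205 + \left(-1 + \frac{36}{5}\right)\right) = 188 + \left(-205 + \frac{31}{5}\right) = 188 - \frac{994}{5} = - \frac{54}{5}$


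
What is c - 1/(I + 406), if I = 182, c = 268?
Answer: 157583/588 ≈ 268.00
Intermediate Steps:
c - 1/(I + 406) = 268 - 1/(182 + 406) = 268 - 1/588 = 157583/588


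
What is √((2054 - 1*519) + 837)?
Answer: 2*√593 ≈ 48.703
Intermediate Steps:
√((2054 - 1*519) + 837) = √((2054 - 519) + 837) = √(1535 + 837) = √2372 = 2*√593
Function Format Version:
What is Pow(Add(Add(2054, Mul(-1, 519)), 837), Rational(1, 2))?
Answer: Mul(2, Pow(593, Rational(1, 2))) ≈ 48.703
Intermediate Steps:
Pow(Add(Add(2054, Mul(-1, 519)), 837), Rational(1, 2)) = Pow(Add(Add(2054, -519), 837), Rational(1, 2)) = Pow(Add(1535, 837), Rational(1, 2)) = Pow(2372, Rational(1, 2)) = Mul(2, Pow(593, Rational(1, 2)))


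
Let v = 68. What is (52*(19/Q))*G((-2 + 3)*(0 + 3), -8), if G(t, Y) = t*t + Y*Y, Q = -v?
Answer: -18031/17 ≈ -1060.6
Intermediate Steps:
Q = -68 (Q = -1*68 = -68)
G(t, Y) = Y² + t² (G(t, Y) = t² + Y² = Y² + t²)
(52*(19/Q))*G((-2 + 3)*(0 + 3), -8) = (52*(19/(-68)))*((-8)² + ((-2 + 3)*(0 + 3))²) = (52*(19*(-1/68)))*(64 + (1*3)²) = (52*(-19/68))*(64 + 3²) = -247*(64 + 9)/17 = -247/17*73 = -18031/17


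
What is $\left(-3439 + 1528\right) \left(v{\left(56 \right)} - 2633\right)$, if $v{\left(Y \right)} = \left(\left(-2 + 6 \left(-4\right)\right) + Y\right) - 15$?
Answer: $5002998$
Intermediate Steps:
$v{\left(Y \right)} = -41 + Y$ ($v{\left(Y \right)} = \left(\left(-2 - 24\right) + Y\right) - 15 = \left(-26 + Y\right) - 15 = -41 + Y$)
$\left(-3439 + 1528\right) \left(v{\left(56 \right)} - 2633\right) = \left(-3439 + 1528\right) \left(\left(-41 + 56\right) - 2633\right) = - 1911 \left(15 - 2633\right) = \left(-1911\right) \left(-2618\right) = 5002998$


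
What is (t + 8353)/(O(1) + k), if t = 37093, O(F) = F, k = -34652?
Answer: -45446/34651 ≈ -1.3115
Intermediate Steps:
(t + 8353)/(O(1) + k) = (37093 + 8353)/(1 - 34652) = 45446/(-34651) = 45446*(-1/34651) = -45446/34651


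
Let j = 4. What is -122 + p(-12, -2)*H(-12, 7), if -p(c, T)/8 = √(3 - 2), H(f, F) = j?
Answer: -154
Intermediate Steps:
H(f, F) = 4
p(c, T) = -8 (p(c, T) = -8*√(3 - 2) = -8*√1 = -8*1 = -8)
-122 + p(-12, -2)*H(-12, 7) = -122 - 8*4 = -122 - 32 = -154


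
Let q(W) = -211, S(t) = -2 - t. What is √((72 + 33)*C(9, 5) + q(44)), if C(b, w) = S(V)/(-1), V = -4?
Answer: I*√421 ≈ 20.518*I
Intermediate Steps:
C(b, w) = -2 (C(b, w) = (-2 - 1*(-4))/(-1) = (-2 + 4)*(-1) = 2*(-1) = -2)
√((72 + 33)*C(9, 5) + q(44)) = √((72 + 33)*(-2) - 211) = √(105*(-2) - 211) = √(-210 - 211) = √(-421) = I*√421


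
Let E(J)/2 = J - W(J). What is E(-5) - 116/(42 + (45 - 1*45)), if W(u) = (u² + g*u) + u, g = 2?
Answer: -688/21 ≈ -32.762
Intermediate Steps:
W(u) = u² + 3*u (W(u) = (u² + 2*u) + u = u² + 3*u)
E(J) = 2*J - 2*J*(3 + J) (E(J) = 2*(J - J*(3 + J)) = 2*J - 2*J*(3 + J))
E(-5) - 116/(42 + (45 - 1*45)) = 2*(-5)*(-2 - 1*(-5)) - 116/(42 + (45 - 1*45)) = 2*(-5)*(-2 + 5) - 116/(42 + (45 - 45)) = 2*(-5)*3 - 116/(42 + 0) = -30 - 116/42 = -30 + (1/42)*(-116) = -30 - 58/21 = -688/21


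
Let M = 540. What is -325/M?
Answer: -65/108 ≈ -0.60185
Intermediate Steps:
-325/M = -325/540 = -325*1/540 = -65/108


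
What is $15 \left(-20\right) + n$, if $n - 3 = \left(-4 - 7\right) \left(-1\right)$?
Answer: $-286$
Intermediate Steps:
$n = 14$ ($n = 3 + \left(-4 - 7\right) \left(-1\right) = 3 - -11 = 3 + 11 = 14$)
$15 \left(-20\right) + n = 15 \left(-20\right) + 14 = -300 + 14 = -286$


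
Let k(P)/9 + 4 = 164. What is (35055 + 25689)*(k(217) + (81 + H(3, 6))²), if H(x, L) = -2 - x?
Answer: 438328704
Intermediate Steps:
k(P) = 1440 (k(P) = -36 + 9*164 = -36 + 1476 = 1440)
(35055 + 25689)*(k(217) + (81 + H(3, 6))²) = (35055 + 25689)*(1440 + (81 + (-2 - 1*3))²) = 60744*(1440 + (81 + (-2 - 3))²) = 60744*(1440 + (81 - 5)²) = 60744*(1440 + 76²) = 60744*(1440 + 5776) = 60744*7216 = 438328704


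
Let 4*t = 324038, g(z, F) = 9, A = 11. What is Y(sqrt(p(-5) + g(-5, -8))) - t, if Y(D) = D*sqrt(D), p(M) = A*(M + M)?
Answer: -162019/2 + 101**(3/4)*I**(3/2) ≈ -81032.0 + 22.528*I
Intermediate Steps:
p(M) = 22*M (p(M) = 11*(M + M) = 11*(2*M) = 22*M)
t = 162019/2 (t = (1/4)*324038 = 162019/2 ≈ 81010.)
Y(D) = D**(3/2)
Y(sqrt(p(-5) + g(-5, -8))) - t = (sqrt(22*(-5) + 9))**(3/2) - 1*162019/2 = (sqrt(-110 + 9))**(3/2) - 162019/2 = (sqrt(-101))**(3/2) - 162019/2 = (I*sqrt(101))**(3/2) - 162019/2 = 101**(3/4)*I**(3/2) - 162019/2 = -162019/2 + 101**(3/4)*I**(3/2)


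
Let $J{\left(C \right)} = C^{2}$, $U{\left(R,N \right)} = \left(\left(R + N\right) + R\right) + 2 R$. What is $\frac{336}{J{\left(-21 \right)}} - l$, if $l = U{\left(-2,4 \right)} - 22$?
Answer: $\frac{562}{21} \approx 26.762$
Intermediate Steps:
$U{\left(R,N \right)} = N + 4 R$ ($U{\left(R,N \right)} = \left(\left(N + R\right) + R\right) + 2 R = \left(N + 2 R\right) + 2 R = N + 4 R$)
$l = -26$ ($l = \left(4 + 4 \left(-2\right)\right) - 22 = \left(4 - 8\right) - 22 = -4 - 22 = -26$)
$\frac{336}{J{\left(-21 \right)}} - l = \frac{336}{\left(-21\right)^{2}} - -26 = \frac{336}{441} + 26 = 336 \cdot \frac{1}{441} + 26 = \frac{16}{21} + 26 = \frac{562}{21}$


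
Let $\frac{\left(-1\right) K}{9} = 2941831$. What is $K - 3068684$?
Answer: $-29545163$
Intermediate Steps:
$K = -26476479$ ($K = \left(-9\right) 2941831 = -26476479$)
$K - 3068684 = -26476479 - 3068684 = -29545163$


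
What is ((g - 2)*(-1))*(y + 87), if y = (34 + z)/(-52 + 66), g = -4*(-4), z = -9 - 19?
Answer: -1224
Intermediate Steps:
z = -28
g = 16
y = 3/7 (y = (34 - 28)/(-52 + 66) = 6/14 = 6*(1/14) = 3/7 ≈ 0.42857)
((g - 2)*(-1))*(y + 87) = ((16 - 2)*(-1))*(3/7 + 87) = (14*(-1))*(612/7) = -14*612/7 = -1224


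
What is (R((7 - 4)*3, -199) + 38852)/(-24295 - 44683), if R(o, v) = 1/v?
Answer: -7731547/13726622 ≈ -0.56325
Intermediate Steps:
(R((7 - 4)*3, -199) + 38852)/(-24295 - 44683) = (1/(-199) + 38852)/(-24295 - 44683) = (-1/199 + 38852)/(-68978) = (7731547/199)*(-1/68978) = -7731547/13726622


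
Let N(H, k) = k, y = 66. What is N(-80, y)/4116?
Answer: 11/686 ≈ 0.016035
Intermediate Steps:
N(-80, y)/4116 = 66/4116 = 66*(1/4116) = 11/686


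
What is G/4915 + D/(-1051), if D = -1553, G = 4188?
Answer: 12034583/5165665 ≈ 2.3297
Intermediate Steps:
G/4915 + D/(-1051) = 4188/4915 - 1553/(-1051) = 4188*(1/4915) - 1553*(-1/1051) = 4188/4915 + 1553/1051 = 12034583/5165665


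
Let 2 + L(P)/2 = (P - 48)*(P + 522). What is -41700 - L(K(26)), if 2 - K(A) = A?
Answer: 30016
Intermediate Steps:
K(A) = 2 - A
L(P) = -4 + 2*(-48 + P)*(522 + P) (L(P) = -4 + 2*((P - 48)*(P + 522)) = -4 + 2*((-48 + P)*(522 + P)) = -4 + 2*(-48 + P)*(522 + P))
-41700 - L(K(26)) = -41700 - (-50116 + 2*(2 - 1*26)² + 948*(2 - 1*26)) = -41700 - (-50116 + 2*(2 - 26)² + 948*(2 - 26)) = -41700 - (-50116 + 2*(-24)² + 948*(-24)) = -41700 - (-50116 + 2*576 - 22752) = -41700 - (-50116 + 1152 - 22752) = -41700 - 1*(-71716) = -41700 + 71716 = 30016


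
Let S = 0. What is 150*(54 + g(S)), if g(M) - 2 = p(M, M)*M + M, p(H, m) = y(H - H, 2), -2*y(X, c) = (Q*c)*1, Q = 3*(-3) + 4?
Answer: 8400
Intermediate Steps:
Q = -5 (Q = -9 + 4 = -5)
y(X, c) = 5*c/2 (y(X, c) = -(-5*c)/2 = -(-5)*c/2 = 5*c/2)
p(H, m) = 5 (p(H, m) = (5/2)*2 = 5)
g(M) = 2 + 6*M (g(M) = 2 + (5*M + M) = 2 + 6*M)
150*(54 + g(S)) = 150*(54 + (2 + 6*0)) = 150*(54 + (2 + 0)) = 150*(54 + 2) = 150*56 = 8400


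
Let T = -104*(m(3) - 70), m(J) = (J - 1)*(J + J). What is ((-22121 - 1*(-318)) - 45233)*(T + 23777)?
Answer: -1998276124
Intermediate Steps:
m(J) = 2*J*(-1 + J) (m(J) = (-1 + J)*(2*J) = 2*J*(-1 + J))
T = 6032 (T = -104*(2*3*(-1 + 3) - 70) = -104*(2*3*2 - 70) = -104*(12 - 70) = -104*(-58) = 6032)
((-22121 - 1*(-318)) - 45233)*(T + 23777) = ((-22121 - 1*(-318)) - 45233)*(6032 + 23777) = ((-22121 + 318) - 45233)*29809 = (-21803 - 45233)*29809 = -67036*29809 = -1998276124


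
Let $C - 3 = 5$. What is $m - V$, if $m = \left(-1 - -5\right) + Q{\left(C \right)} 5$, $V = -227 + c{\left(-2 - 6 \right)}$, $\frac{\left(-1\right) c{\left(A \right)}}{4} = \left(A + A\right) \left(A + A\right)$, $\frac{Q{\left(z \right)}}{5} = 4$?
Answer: $1355$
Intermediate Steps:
$C = 8$ ($C = 3 + 5 = 8$)
$Q{\left(z \right)} = 20$ ($Q{\left(z \right)} = 5 \cdot 4 = 20$)
$c{\left(A \right)} = - 16 A^{2}$ ($c{\left(A \right)} = - 4 \left(A + A\right) \left(A + A\right) = - 4 \cdot 2 A 2 A = - 4 \cdot 4 A^{2} = - 16 A^{2}$)
$V = -1251$ ($V = -227 - 16 \left(-2 - 6\right)^{2} = -227 - 16 \left(-8\right)^{2} = -227 - 1024 = -1251$)
$m = 104$ ($m = \left(-1 - -5\right) + 20 \cdot 5 = \left(-1 + 5\right) + 100 = 4 + 100 = 104$)
$m - V = 104 - -1251 = 104 + 1251 = 1355$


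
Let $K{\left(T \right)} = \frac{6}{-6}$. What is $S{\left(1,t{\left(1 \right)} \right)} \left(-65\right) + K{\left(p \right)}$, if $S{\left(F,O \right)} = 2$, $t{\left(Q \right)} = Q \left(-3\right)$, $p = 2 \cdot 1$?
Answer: $-131$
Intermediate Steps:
$p = 2$
$t{\left(Q \right)} = - 3 Q$
$K{\left(T \right)} = -1$ ($K{\left(T \right)} = 6 \left(- \frac{1}{6}\right) = -1$)
$S{\left(1,t{\left(1 \right)} \right)} \left(-65\right) + K{\left(p \right)} = 2 \left(-65\right) - 1 = -130 - 1 = -131$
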